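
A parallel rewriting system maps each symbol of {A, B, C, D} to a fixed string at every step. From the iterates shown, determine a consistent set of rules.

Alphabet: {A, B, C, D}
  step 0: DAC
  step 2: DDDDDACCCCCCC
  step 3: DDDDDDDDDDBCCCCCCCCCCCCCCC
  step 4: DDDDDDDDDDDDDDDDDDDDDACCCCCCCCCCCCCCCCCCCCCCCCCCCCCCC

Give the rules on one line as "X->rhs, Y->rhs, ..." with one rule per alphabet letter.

  step 3 ⇒ step 4: DDDDDDDDDDBCCCCCCCCCCCCCCC ⇒ DD·DD·DD·DD·DD·DD·DD·DD·DD·DD·DAC·CC·CC·CC·CC·CC·CC·CC·CC·CC·CC·CC·CC·CC·CC·CC
    B ↦ DAC
    C ↦ CC
    D ↦ DD
  step 2 ⇒ step 3: DDDDDACCCCCCC ⇒ DD·DD·DD·DD·DD·BC·CC·CC·CC·CC·CC·CC·CC
    A ↦ BC

A->BC, B->DAC, C->CC, D->DD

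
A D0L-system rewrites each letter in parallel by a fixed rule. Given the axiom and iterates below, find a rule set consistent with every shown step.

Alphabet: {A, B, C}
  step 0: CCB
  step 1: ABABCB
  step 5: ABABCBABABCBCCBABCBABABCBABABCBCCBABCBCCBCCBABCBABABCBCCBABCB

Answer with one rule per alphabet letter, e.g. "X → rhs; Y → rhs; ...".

A->C, B->CB, C->AB

  step 0 ⇒ step 1: CCB ⇒ AB·AB·CB
    B ↦ CB
    C ↦ AB
    A ↦ C  (constrained at step 1)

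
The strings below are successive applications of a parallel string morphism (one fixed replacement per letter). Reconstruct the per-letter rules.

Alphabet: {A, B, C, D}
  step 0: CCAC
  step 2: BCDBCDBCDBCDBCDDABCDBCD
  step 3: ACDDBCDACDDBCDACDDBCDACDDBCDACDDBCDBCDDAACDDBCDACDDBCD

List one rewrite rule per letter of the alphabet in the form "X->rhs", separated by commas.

  step 2 ⇒ step 3: BCDBCDBCDBCDBCDDABCDBCD ⇒ AC·DD·BCD·AC·DD·BCD·AC·DD·BCD·AC·DD·BCD·AC·DD·BCD·BCD·DA·AC·DD·BCD·AC·DD·BCD
    A ↦ DA
    B ↦ AC
    C ↦ DD
    D ↦ BCD

A->DA, B->AC, C->DD, D->BCD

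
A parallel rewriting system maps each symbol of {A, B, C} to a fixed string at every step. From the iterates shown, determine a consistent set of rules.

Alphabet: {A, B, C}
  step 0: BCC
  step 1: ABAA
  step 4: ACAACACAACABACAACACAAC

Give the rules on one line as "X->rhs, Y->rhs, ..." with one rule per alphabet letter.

  step 0 ⇒ step 1: BCC ⇒ AB·A·A
    B ↦ AB
    C ↦ A
    A ↦ AC  (constrained at step 1)

A->AC, B->AB, C->A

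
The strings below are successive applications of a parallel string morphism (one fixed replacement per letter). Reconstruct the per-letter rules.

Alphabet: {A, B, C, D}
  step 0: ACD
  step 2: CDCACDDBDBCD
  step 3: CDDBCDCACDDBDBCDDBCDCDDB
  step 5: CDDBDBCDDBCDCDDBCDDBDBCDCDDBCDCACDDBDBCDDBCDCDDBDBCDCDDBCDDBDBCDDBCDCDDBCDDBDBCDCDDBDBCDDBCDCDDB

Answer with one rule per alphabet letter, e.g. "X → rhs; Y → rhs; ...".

A->CA, B->CD, C->CD, D->DB

  step 2 ⇒ step 3: CDCACDDBDBCD ⇒ CD·DB·CD·CA·CD·DB·DB·CD·DB·CD·CD·DB
    A ↦ CA
    B ↦ CD
    C ↦ CD
    D ↦ DB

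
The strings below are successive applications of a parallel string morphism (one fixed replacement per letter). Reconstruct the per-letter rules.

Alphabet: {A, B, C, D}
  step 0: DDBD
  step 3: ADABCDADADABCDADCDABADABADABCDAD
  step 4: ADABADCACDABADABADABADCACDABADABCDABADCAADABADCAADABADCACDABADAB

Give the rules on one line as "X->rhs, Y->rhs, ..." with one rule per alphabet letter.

  step 3 ⇒ step 4: ADABCDADADABCDADCDABADABADABCDAD ⇒ AD·AB·AD·CA·CD·AB·AD·AB·AD·AB·AD·CA·CD·AB·AD·AB·CD·AB·AD·CA·AD·AB·AD·CA·AD·AB·AD·CA·CD·AB·AD·AB
    A ↦ AD
    B ↦ CA
    C ↦ CD
    D ↦ AB

A->AD, B->CA, C->CD, D->AB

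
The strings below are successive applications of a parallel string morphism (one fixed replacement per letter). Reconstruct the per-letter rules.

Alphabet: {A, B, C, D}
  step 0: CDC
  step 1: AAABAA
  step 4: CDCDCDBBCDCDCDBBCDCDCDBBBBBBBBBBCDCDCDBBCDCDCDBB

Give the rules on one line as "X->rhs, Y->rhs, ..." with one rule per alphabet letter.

  step 0 ⇒ step 1: CDC ⇒ AA·AB·AA
    C ↦ AA
    D ↦ AB
    A ↦ CD  (constrained at step 1)
    B ↦ BB  (constrained at step 1)

A->CD, B->BB, C->AA, D->AB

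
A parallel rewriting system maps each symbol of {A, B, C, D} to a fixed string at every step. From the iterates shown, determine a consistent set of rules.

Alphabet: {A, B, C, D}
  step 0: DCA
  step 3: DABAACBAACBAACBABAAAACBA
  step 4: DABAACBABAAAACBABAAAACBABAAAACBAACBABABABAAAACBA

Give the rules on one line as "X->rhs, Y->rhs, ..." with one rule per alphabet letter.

A->BA, B->AC, C->AA, D->DA

  step 3 ⇒ step 4: DABAACBAACBAACBABAAAACBA ⇒ DA·BA·AC·BA·BA·AA·AC·BA·BA·AA·AC·BA·BA·AA·AC·BA·AC·BA·BA·BA·BA·AA·AC·BA
    A ↦ BA
    B ↦ AC
    C ↦ AA
    D ↦ DA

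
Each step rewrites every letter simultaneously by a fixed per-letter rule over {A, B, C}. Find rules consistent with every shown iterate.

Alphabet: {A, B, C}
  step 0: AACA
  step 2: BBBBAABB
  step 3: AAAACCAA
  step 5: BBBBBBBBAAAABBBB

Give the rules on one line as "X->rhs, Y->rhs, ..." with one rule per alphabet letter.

A->C, B->A, C->BB

  step 2 ⇒ step 3: BBBBAABB ⇒ A·A·A·A·C·C·A·A
    A ↦ C
    B ↦ A
    C ↦ BB  (constrained at step 0)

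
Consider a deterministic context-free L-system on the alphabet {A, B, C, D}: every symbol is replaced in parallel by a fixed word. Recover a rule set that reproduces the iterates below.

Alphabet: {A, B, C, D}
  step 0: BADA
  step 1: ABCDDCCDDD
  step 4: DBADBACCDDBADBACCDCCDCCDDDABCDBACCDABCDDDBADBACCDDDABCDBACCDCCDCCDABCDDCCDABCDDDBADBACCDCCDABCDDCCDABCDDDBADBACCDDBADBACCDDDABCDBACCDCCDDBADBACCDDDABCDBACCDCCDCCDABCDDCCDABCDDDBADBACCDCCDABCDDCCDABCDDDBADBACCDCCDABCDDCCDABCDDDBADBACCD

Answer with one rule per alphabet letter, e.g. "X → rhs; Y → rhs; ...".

A->DD, B->ABC, C->DBA, D->CCD

  step 0 ⇒ step 1: BADA ⇒ ABC·DD·CCD·DD
    A ↦ DD
    B ↦ ABC
    D ↦ CCD
    C ↦ DBA  (constrained at step 1)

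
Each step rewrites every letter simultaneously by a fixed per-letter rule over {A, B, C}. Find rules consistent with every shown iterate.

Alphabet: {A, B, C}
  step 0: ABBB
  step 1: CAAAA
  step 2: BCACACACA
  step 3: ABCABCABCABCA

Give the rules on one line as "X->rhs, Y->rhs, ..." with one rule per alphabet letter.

  step 2 ⇒ step 3: BCACACACA ⇒ A·B·CA·B·CA·B·CA·B·CA
    A ↦ CA
    B ↦ A
    C ↦ B

A->CA, B->A, C->B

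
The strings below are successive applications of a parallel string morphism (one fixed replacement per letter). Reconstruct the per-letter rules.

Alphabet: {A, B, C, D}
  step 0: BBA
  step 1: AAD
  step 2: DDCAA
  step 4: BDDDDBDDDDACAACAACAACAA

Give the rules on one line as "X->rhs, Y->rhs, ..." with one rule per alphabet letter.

  step 1 ⇒ step 2: AAD ⇒ D·D·CAA
    A ↦ D
    D ↦ CAA
  step 0 ⇒ step 1: BBA ⇒ A·A·D
    B ↦ A
    C ↦ BDD  (constrained at step 2)

A->D, B->A, C->BDD, D->CAA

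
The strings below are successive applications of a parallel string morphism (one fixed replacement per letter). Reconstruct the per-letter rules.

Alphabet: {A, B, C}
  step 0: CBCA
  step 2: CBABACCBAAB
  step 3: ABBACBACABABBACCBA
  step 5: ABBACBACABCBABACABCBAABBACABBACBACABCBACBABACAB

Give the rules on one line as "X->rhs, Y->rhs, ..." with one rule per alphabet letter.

  step 2 ⇒ step 3: CBABACCBAAB ⇒ AB·BA·C·BA·C·AB·AB·BA·C·C·BA
    A ↦ C
    B ↦ BA
    C ↦ AB

A->C, B->BA, C->AB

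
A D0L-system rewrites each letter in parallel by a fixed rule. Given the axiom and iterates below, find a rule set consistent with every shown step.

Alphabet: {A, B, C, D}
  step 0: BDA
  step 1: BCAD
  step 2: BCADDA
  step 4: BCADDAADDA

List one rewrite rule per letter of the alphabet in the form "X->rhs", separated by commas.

  step 1 ⇒ step 2: BCAD ⇒ BC·AD·D·A
    A ↦ D
    B ↦ BC
    C ↦ AD
    D ↦ A

A->D, B->BC, C->AD, D->A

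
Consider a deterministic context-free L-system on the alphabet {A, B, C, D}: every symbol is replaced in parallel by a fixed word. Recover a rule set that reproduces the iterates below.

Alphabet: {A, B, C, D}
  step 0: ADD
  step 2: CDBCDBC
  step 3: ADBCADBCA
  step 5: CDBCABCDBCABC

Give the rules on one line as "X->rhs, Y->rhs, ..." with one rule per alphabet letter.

  step 2 ⇒ step 3: CDBCDBC ⇒ A·DB·C·A·DB·C·A
    B ↦ C
    C ↦ A
    D ↦ DB
    A ↦ B  (constrained at step 0)

A->B, B->C, C->A, D->DB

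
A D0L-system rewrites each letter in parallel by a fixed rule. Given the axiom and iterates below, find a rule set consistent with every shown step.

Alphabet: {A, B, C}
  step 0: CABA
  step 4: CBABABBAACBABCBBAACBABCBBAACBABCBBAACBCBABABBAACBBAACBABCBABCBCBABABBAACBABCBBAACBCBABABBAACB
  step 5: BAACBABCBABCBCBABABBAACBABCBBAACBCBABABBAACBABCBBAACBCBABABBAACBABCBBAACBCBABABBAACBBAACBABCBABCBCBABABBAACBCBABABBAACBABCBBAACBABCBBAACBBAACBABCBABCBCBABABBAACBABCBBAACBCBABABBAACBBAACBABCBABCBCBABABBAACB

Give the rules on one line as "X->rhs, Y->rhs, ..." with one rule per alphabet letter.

  step 4 ⇒ step 5: CBABABBAACBABCBBAACBABCBBAACBABCBBAACBCBABABBAACBBAACBABCBABCBCBABABBAACBABCBBAACBCBABABBAACB ⇒ BAA·CB·AB·CB·AB·CB·CB·AB·AB·BAA·CB·AB·CB·BAA·CB·CB·AB·AB·BAA·CB·AB·CB·BAA·CB·CB·AB·AB·BAA·CB·AB·CB·BAA·CB·CB·AB·AB·BAA·CB·BAA·CB·AB·CB·AB·CB·CB·AB·AB·BAA·CB·CB·AB·AB·BAA·CB·AB·CB·BAA·CB·AB·CB·BAA·CB·BAA·CB·AB·CB·AB·CB·CB·AB·AB·BAA·CB·AB·CB·BAA·CB·CB·AB·AB·BAA·CB·BAA·CB·AB·CB·AB·CB·CB·AB·AB·BAA·CB
    A ↦ AB
    B ↦ CB
    C ↦ BAA

A->AB, B->CB, C->BAA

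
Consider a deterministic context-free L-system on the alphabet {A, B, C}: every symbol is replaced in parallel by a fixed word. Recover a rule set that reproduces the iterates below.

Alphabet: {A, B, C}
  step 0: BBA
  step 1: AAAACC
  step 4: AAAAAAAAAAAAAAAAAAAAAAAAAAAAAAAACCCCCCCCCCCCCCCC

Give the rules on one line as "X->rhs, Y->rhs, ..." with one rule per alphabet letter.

A->CC, B->AA, C->BB

  step 0 ⇒ step 1: BBA ⇒ AA·AA·CC
    A ↦ CC
    B ↦ AA
    C ↦ BB  (constrained at step 1)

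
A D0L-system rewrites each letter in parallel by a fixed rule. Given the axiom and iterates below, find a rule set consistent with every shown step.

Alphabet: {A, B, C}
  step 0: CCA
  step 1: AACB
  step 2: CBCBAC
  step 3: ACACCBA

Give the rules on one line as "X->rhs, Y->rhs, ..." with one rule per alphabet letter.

A->CB, B->C, C->A

  step 2 ⇒ step 3: CBCBAC ⇒ A·C·A·C·CB·A
    A ↦ CB
    B ↦ C
    C ↦ A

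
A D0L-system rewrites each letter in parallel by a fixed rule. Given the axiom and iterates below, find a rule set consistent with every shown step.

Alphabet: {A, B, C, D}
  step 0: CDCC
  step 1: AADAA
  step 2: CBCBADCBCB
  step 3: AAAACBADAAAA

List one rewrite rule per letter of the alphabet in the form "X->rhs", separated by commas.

A->CB, B->A, C->A, D->AD

  step 2 ⇒ step 3: CBCBADCBCB ⇒ A·A·A·A·CB·AD·A·A·A·A
    A ↦ CB
    B ↦ A
    C ↦ A
    D ↦ AD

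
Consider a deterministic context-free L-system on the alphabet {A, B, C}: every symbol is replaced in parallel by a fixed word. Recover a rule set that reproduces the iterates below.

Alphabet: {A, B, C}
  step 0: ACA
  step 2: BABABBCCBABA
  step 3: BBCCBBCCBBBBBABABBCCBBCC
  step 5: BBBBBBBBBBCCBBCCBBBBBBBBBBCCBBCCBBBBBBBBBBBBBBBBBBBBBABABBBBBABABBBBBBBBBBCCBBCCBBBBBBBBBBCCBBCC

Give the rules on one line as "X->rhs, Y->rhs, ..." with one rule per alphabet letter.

  step 2 ⇒ step 3: BABABBCCBABA ⇒ BB·CC·BB·CC·BB·BB·BA·BA·BB·CC·BB·CC
    A ↦ CC
    B ↦ BB
    C ↦ BA

A->CC, B->BB, C->BA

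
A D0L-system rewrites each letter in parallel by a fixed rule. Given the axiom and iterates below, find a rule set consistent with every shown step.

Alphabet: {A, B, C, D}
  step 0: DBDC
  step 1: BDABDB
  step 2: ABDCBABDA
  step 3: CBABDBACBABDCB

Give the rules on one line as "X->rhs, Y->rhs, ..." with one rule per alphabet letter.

  step 2 ⇒ step 3: ABDCBABDA ⇒ CB·A·BD·B·A·CB·A·BD·CB
    A ↦ CB
    B ↦ A
    C ↦ B
    D ↦ BD

A->CB, B->A, C->B, D->BD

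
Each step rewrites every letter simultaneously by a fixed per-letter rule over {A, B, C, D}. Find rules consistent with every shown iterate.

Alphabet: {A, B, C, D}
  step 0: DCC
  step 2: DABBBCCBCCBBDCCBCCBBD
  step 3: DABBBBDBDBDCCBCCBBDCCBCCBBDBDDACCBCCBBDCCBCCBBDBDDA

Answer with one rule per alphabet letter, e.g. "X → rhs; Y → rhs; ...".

  step 2 ⇒ step 3: DABBBCCBCCBBDCCBCCBBD ⇒ DA·BBB·BD·BD·BD·CCB·CCB·BD·CCB·CCB·BD·BD·DA·CCB·CCB·BD·CCB·CCB·BD·BD·DA
    A ↦ BBB
    B ↦ BD
    C ↦ CCB
    D ↦ DA

A->BBB, B->BD, C->CCB, D->DA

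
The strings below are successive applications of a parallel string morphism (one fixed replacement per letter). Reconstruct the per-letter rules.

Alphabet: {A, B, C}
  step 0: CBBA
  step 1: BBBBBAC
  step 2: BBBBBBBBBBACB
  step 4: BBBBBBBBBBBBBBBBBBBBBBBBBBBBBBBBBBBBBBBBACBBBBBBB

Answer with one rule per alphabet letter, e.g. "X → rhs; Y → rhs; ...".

  step 1 ⇒ step 2: BBBBBAC ⇒ BB·BB·BB·BB·BB·AC·B
    A ↦ AC
    B ↦ BB
    C ↦ B

A->AC, B->BB, C->B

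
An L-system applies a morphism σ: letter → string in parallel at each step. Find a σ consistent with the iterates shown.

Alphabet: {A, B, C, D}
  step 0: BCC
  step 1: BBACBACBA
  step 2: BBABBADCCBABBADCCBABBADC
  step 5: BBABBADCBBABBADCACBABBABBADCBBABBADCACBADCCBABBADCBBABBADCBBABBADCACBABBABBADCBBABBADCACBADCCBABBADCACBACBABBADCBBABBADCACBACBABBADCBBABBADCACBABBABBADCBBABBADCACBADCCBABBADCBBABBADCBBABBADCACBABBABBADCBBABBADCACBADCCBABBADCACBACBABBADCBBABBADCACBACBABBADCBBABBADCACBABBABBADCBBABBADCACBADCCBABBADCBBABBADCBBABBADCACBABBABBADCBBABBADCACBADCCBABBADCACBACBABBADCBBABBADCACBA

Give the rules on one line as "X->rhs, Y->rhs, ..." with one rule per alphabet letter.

  step 1 ⇒ step 2: BBACBACBA ⇒ BBA·BBA·DC·CBA·BBA·DC·CBA·BBA·DC
    A ↦ DC
    B ↦ BBA
    C ↦ CBA
    D ↦ A  (constrained at step 2)

A->DC, B->BBA, C->CBA, D->A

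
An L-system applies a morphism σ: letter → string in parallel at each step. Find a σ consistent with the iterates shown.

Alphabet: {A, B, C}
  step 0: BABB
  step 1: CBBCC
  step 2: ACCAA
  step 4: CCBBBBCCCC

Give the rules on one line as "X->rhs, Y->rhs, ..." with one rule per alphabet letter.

A->BB, B->C, C->A

  step 1 ⇒ step 2: CBBCC ⇒ A·C·C·A·A
    B ↦ C
    C ↦ A
  step 0 ⇒ step 1: BABB ⇒ C·BB·C·C
    A ↦ BB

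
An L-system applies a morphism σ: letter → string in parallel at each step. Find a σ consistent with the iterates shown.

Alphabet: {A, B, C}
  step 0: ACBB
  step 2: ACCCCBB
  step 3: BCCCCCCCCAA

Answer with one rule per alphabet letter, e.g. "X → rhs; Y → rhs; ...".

  step 2 ⇒ step 3: ACCCCBB ⇒ B·CC·CC·CC·CC·A·A
    A ↦ B
    B ↦ A
    C ↦ CC

A->B, B->A, C->CC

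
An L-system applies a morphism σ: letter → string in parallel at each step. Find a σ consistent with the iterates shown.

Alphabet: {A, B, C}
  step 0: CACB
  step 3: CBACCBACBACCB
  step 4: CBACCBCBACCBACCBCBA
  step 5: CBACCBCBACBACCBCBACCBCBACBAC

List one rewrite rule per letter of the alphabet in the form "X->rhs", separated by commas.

A->C, B->A, C->CB

  step 4 ⇒ step 5: CBACCBCBACCBACCBCBA ⇒ CB·A·C·CB·CB·A·CB·A·C·CB·CB·A·C·CB·CB·A·CB·A·C
    A ↦ C
    B ↦ A
    C ↦ CB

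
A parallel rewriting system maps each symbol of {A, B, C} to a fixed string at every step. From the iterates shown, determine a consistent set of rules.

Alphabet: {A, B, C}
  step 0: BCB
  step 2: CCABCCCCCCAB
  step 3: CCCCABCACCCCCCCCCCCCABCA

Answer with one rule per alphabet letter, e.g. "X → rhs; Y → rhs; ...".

  step 2 ⇒ step 3: CCABCCCCCCAB ⇒ CC·CC·AB·CA·CC·CC·CC·CC·CC·CC·AB·CA
    A ↦ AB
    B ↦ CA
    C ↦ CC

A->AB, B->CA, C->CC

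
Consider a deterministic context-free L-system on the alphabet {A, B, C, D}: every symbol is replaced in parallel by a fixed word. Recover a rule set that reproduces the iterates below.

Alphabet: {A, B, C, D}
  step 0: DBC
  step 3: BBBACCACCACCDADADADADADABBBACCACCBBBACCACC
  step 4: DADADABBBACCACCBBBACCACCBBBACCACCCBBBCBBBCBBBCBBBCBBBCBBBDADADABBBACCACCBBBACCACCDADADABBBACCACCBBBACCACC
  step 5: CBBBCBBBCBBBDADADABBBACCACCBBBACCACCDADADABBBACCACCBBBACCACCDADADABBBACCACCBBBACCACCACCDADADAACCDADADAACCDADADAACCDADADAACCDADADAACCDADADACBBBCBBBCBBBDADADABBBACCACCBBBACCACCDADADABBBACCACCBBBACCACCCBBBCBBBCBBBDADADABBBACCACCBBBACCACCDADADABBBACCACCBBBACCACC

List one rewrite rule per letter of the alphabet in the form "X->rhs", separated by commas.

A->BBB, B->DA, C->ACC, D->C

  step 4 ⇒ step 5: DADADABBBACCACCBBBACCACCBBBACCACCCBBBCBBBCBBBCBBBCBBBCBBBDADADABBBACCACCBBBACCACCDADADABBBACCACCBBBACCACC ⇒ C·BBB·C·BBB·C·BBB·DA·DA·DA·BBB·ACC·ACC·BBB·ACC·ACC·DA·DA·DA·BBB·ACC·ACC·BBB·ACC·ACC·DA·DA·DA·BBB·ACC·ACC·BBB·ACC·ACC·ACC·DA·DA·DA·ACC·DA·DA·DA·ACC·DA·DA·DA·ACC·DA·DA·DA·ACC·DA·DA·DA·ACC·DA·DA·DA·C·BBB·C·BBB·C·BBB·DA·DA·DA·BBB·ACC·ACC·BBB·ACC·ACC·DA·DA·DA·BBB·ACC·ACC·BBB·ACC·ACC·C·BBB·C·BBB·C·BBB·DA·DA·DA·BBB·ACC·ACC·BBB·ACC·ACC·DA·DA·DA·BBB·ACC·ACC·BBB·ACC·ACC
    A ↦ BBB
    B ↦ DA
    C ↦ ACC
    D ↦ C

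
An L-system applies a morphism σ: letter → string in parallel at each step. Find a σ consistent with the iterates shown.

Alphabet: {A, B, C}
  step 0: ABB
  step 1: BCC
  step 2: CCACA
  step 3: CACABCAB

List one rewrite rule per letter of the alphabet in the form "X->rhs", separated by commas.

A->B, B->C, C->CA

  step 2 ⇒ step 3: CCACA ⇒ CA·CA·B·CA·B
    A ↦ B
    C ↦ CA
  step 0 ⇒ step 1: ABB ⇒ B·C·C
    B ↦ C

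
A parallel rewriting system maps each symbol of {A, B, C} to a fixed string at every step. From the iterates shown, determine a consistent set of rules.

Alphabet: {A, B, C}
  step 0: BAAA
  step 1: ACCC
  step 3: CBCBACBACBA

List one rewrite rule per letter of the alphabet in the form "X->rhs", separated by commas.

A->C, B->A, C->CB

  step 0 ⇒ step 1: BAAA ⇒ A·C·C·C
    A ↦ C
    B ↦ A
    C ↦ CB  (constrained at step 1)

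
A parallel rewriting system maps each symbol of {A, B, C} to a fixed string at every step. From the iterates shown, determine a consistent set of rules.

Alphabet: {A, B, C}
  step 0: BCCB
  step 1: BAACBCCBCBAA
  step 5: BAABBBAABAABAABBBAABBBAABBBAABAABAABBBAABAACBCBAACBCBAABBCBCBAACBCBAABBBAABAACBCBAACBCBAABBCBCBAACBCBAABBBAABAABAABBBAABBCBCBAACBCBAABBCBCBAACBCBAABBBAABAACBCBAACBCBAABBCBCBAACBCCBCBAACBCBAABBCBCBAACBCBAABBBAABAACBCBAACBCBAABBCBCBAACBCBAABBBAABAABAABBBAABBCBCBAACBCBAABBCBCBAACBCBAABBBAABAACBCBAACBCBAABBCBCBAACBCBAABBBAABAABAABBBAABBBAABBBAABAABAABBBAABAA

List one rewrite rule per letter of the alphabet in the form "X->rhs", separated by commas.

A->B, B->BAA, C->CBC

  step 0 ⇒ step 1: BCCB ⇒ BAA·CBC·CBC·BAA
    B ↦ BAA
    C ↦ CBC
    A ↦ B  (constrained at step 1)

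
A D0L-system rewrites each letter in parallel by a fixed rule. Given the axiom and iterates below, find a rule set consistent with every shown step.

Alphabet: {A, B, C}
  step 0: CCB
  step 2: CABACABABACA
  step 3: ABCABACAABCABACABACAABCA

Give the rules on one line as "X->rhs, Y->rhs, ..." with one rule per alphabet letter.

A->CA, B->BA, C->AB

  step 2 ⇒ step 3: CABACABABACA ⇒ AB·CA·BA·CA·AB·CA·BA·CA·BA·CA·AB·CA
    A ↦ CA
    B ↦ BA
    C ↦ AB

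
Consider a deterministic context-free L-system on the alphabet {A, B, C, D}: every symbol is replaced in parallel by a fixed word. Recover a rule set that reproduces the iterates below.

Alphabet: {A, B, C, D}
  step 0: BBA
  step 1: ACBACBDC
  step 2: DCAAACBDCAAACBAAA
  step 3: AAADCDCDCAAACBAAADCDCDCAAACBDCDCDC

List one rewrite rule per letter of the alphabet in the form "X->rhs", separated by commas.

A->DC, B->ACB, C->AA, D->A

  step 2 ⇒ step 3: DCAAACBDCAAACBAAA ⇒ A·AA·DC·DC·DC·AA·ACB·A·AA·DC·DC·DC·AA·ACB·DC·DC·DC
    A ↦ DC
    B ↦ ACB
    C ↦ AA
    D ↦ A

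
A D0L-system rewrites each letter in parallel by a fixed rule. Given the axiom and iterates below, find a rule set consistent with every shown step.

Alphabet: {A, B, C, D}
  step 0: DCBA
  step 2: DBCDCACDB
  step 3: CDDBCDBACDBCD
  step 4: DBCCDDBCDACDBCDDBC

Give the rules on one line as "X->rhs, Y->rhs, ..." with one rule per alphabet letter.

A->AC, B->D, C->DB, D->C

  step 3 ⇒ step 4: CDDBCDBACDBCD ⇒ DB·C·C·D·DB·C·D·AC·DB·C·D·DB·C
    A ↦ AC
    B ↦ D
    C ↦ DB
    D ↦ C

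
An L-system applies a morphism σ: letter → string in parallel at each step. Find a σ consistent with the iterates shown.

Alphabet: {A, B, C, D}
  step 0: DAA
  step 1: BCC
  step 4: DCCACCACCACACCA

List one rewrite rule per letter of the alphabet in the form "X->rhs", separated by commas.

  step 0 ⇒ step 1: DAA ⇒ B·C·C
    A ↦ C
    D ↦ B
    B ↦ DC  (constrained at step 1)
    C ↦ CA  (constrained at step 1)

A->C, B->DC, C->CA, D->B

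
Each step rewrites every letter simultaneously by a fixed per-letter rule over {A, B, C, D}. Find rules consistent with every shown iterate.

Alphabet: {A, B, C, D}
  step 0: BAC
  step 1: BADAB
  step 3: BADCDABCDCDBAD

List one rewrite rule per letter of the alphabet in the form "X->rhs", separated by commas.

A->D, B->BA, C->AB, D->CD

  step 0 ⇒ step 1: BAC ⇒ BA·D·AB
    A ↦ D
    B ↦ BA
    C ↦ AB
    D ↦ CD  (constrained at step 1)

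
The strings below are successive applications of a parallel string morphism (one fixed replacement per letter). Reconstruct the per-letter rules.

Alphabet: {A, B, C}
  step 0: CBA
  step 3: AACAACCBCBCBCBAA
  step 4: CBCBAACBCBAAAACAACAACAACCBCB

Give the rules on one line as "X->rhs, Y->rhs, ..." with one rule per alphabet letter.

  step 3 ⇒ step 4: AACAACCBCBCBCBAA ⇒ CB·CB·AA·CB·CB·AA·AA·C·AA·C·AA·C·AA·C·CB·CB
    A ↦ CB
    B ↦ C
    C ↦ AA

A->CB, B->C, C->AA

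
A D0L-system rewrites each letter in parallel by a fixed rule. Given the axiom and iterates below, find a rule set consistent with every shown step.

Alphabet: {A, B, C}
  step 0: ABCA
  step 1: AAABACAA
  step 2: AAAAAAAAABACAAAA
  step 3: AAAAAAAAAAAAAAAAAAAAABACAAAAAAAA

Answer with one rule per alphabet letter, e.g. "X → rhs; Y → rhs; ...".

  step 2 ⇒ step 3: AAAAAAAAABACAAAA ⇒ AA·AA·AA·AA·AA·AA·AA·AA·AA·A·AA·BAC·AA·AA·AA·AA
    A ↦ AA
    B ↦ A
    C ↦ BAC

A->AA, B->A, C->BAC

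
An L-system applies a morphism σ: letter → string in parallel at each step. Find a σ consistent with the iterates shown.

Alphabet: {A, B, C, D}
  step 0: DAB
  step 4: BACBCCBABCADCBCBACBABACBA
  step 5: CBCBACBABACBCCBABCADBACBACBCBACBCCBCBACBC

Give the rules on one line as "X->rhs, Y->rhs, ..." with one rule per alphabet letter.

A->BC, B->C, C->BA, D->AD

  step 4 ⇒ step 5: BACBCCBABCADCBCBACBABACBA ⇒ C·BC·BA·C·BA·BA·C·BC·C·BA·BC·AD·BA·C·BA·C·BC·BA·C·BC·C·BC·BA·C·BC
    A ↦ BC
    B ↦ C
    C ↦ BA
    D ↦ AD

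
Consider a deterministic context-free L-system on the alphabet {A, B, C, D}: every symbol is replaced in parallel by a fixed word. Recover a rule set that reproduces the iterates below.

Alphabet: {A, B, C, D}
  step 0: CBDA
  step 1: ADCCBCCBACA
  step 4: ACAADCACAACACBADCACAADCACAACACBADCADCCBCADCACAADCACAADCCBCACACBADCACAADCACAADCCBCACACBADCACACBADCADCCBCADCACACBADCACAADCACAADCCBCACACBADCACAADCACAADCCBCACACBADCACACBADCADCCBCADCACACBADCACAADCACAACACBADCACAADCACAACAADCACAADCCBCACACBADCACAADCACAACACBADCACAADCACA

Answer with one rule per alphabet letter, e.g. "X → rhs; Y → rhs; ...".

  step 0 ⇒ step 1: CBDA ⇒ ADC·CBC·CB·ACA
    A ↦ ACA
    B ↦ CBC
    C ↦ ADC
    D ↦ CB

A->ACA, B->CBC, C->ADC, D->CB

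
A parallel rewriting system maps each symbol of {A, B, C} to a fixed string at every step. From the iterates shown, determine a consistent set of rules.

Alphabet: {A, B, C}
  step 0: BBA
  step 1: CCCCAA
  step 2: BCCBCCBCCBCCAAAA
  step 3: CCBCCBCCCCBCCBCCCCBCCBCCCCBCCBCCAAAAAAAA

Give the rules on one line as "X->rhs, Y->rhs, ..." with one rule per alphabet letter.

A->AA, B->CC, C->BCC

  step 2 ⇒ step 3: BCCBCCBCCBCCAAAA ⇒ CC·BCC·BCC·CC·BCC·BCC·CC·BCC·BCC·CC·BCC·BCC·AA·AA·AA·AA
    A ↦ AA
    B ↦ CC
    C ↦ BCC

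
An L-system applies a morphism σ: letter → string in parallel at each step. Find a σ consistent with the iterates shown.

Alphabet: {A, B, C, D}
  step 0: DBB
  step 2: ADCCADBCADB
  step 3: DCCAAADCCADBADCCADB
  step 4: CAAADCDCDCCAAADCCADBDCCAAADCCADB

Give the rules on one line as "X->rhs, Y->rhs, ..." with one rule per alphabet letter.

  step 3 ⇒ step 4: DCCAAADCCADBADCCADB ⇒ CA·A·A·DC·DC·DC·CA·A·A·DC·CA·DB·DC·CA·A·A·DC·CA·DB
    A ↦ DC
    B ↦ DB
    C ↦ A
    D ↦ CA

A->DC, B->DB, C->A, D->CA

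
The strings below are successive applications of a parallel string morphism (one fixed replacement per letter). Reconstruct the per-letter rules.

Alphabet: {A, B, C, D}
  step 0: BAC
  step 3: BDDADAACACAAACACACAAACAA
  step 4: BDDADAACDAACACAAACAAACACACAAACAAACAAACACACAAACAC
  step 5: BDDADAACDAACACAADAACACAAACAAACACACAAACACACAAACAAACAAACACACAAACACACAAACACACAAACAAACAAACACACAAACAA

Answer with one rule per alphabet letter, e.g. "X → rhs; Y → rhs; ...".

  step 4 ⇒ step 5: BDDADAACDAACACAAACAAACACACAAACAAACAAACACACAAACAC ⇒ BD·DA·DA·AC·DA·AC·AC·AA·DA·AC·AC·AA·AC·AA·AC·AC·AC·AA·AC·AC·AC·AA·AC·AA·AC·AA·AC·AC·AC·AA·AC·AC·AC·AA·AC·AC·AC·AA·AC·AA·AC·AA·AC·AC·AC·AA·AC·AA
    A ↦ AC
    B ↦ BD
    C ↦ AA
    D ↦ DA

A->AC, B->BD, C->AA, D->DA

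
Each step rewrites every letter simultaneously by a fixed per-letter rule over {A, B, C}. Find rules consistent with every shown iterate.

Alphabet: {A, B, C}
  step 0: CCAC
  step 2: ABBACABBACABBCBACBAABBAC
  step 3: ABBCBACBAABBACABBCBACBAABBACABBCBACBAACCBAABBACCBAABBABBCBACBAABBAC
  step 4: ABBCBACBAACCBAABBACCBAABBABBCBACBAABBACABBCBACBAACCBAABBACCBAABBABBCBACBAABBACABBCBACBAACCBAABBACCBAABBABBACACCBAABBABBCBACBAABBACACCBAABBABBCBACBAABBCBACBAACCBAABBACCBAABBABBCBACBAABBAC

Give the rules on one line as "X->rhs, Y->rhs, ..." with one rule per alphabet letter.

A->ABB, B->CBA, C->AC

  step 3 ⇒ step 4: ABBCBACBAABBACABBCBACBAABBACABBCBACBAACCBAABBACCBAABBABBCBACBAABBAC ⇒ ABB·CBA·CBA·AC·CBA·ABB·AC·CBA·ABB·ABB·CBA·CBA·ABB·AC·ABB·CBA·CBA·AC·CBA·ABB·AC·CBA·ABB·ABB·CBA·CBA·ABB·AC·ABB·CBA·CBA·AC·CBA·ABB·AC·CBA·ABB·ABB·AC·AC·CBA·ABB·ABB·CBA·CBA·ABB·AC·AC·CBA·ABB·ABB·CBA·CBA·ABB·CBA·CBA·AC·CBA·ABB·AC·CBA·ABB·ABB·CBA·CBA·ABB·AC
    A ↦ ABB
    B ↦ CBA
    C ↦ AC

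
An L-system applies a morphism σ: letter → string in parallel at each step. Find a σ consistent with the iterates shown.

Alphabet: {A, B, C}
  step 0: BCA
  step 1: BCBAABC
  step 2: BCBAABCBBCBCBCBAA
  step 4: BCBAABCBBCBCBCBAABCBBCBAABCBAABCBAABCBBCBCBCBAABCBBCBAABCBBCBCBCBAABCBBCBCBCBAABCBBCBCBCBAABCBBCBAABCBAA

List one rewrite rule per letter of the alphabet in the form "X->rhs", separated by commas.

A->BC, B->BCB, C->AA

  step 1 ⇒ step 2: BCBAABC ⇒ BCB·AA·BCB·BC·BC·BCB·AA
    A ↦ BC
    B ↦ BCB
    C ↦ AA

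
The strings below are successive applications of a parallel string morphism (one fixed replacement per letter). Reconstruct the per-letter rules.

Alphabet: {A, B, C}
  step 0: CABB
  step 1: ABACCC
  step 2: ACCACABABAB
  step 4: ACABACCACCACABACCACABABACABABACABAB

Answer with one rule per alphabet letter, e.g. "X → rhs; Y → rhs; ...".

  step 1 ⇒ step 2: ABACCC ⇒ AC·C·AC·AB·AB·AB
    A ↦ AC
    B ↦ C
    C ↦ AB

A->AC, B->C, C->AB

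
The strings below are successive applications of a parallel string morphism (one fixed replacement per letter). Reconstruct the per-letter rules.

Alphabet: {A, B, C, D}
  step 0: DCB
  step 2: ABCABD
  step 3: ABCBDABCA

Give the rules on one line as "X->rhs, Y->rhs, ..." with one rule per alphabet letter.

A->AB, B->C, C->BD, D->A

  step 2 ⇒ step 3: ABCABD ⇒ AB·C·BD·AB·C·A
    A ↦ AB
    B ↦ C
    C ↦ BD
    D ↦ A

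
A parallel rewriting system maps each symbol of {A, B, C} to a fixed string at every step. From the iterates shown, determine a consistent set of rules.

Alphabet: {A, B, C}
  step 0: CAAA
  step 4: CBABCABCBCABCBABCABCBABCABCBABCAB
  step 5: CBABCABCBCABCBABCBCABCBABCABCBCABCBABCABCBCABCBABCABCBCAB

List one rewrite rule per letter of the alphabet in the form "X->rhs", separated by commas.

A->C, B->AB, C->CB

  step 4 ⇒ step 5: CBABCABCBCABCBABCABCBABCABCBABCAB ⇒ CB·AB·C·AB·CB·C·AB·CB·AB·CB·C·AB·CB·AB·C·AB·CB·C·AB·CB·AB·C·AB·CB·C·AB·CB·AB·C·AB·CB·C·AB
    A ↦ C
    B ↦ AB
    C ↦ CB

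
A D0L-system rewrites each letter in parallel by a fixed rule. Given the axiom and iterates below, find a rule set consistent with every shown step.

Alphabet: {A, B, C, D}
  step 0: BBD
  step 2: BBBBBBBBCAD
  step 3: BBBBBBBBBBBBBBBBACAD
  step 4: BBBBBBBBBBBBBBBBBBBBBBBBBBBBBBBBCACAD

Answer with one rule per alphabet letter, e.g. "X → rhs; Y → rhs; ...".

A->C, B->BB, C->A, D->AD

  step 3 ⇒ step 4: BBBBBBBBBBBBBBBBACAD ⇒ BB·BB·BB·BB·BB·BB·BB·BB·BB·BB·BB·BB·BB·BB·BB·BB·C·A·C·AD
    A ↦ C
    B ↦ BB
    C ↦ A
    D ↦ AD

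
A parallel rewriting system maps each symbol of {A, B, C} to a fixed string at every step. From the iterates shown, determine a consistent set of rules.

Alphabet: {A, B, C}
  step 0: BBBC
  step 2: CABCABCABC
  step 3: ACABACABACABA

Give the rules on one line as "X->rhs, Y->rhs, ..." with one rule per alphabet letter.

  step 2 ⇒ step 3: CABCABCABC ⇒ A·C·AB·A·C·AB·A·C·AB·A
    A ↦ C
    B ↦ AB
    C ↦ A

A->C, B->AB, C->A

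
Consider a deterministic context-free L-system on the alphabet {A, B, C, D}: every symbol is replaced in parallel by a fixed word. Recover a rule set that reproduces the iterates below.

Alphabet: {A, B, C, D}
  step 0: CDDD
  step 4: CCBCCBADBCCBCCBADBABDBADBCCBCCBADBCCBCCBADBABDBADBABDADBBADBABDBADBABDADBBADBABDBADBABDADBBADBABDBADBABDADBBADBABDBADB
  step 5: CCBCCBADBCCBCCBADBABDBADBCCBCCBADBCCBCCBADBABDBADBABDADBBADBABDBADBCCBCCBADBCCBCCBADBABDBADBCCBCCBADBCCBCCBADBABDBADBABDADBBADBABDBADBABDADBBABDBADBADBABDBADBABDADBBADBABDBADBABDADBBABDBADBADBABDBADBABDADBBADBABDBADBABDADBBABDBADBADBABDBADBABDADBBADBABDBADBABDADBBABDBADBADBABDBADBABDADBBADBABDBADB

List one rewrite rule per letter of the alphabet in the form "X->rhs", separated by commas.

  step 4 ⇒ step 5: CCBCCBADBCCBCCBADBABDBADBCCBCCBADBCCBCCBADBABDBADBABDADBBADBABDBADBABDADBBADBABDBADBABDADBBADBABDBADBABDADBBADBABDBADB ⇒ CCB·CCB·ADB·CCB·CCB·ADB·ABD·B·ADB·CCB·CCB·ADB·CCB·CCB·ADB·ABD·B·ADB·ABD·ADB·B·ADB·ABD·B·ADB·CCB·CCB·ADB·CCB·CCB·ADB·ABD·B·ADB·CCB·CCB·ADB·CCB·CCB·ADB·ABD·B·ADB·ABD·ADB·B·ADB·ABD·B·ADB·ABD·ADB·B·ABD·B·ADB·ADB·ABD·B·ADB·ABD·ADB·B·ADB·ABD·B·ADB·ABD·ADB·B·ABD·B·ADB·ADB·ABD·B·ADB·ABD·ADB·B·ADB·ABD·B·ADB·ABD·ADB·B·ABD·B·ADB·ADB·ABD·B·ADB·ABD·ADB·B·ADB·ABD·B·ADB·ABD·ADB·B·ABD·B·ADB·ADB·ABD·B·ADB·ABD·ADB·B·ADB·ABD·B·ADB
    A ↦ ABD
    B ↦ ADB
    C ↦ CCB
    D ↦ B

A->ABD, B->ADB, C->CCB, D->B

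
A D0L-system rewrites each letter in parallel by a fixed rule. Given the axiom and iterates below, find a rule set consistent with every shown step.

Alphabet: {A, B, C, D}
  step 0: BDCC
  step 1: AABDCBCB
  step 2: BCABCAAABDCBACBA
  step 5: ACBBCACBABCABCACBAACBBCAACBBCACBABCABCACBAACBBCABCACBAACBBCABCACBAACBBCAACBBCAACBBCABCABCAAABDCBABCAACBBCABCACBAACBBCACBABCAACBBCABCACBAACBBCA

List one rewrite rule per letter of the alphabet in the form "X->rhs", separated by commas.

  step 1 ⇒ step 2: AABDCBCB ⇒ BCA·BCA·A·ABD·CB·A·CB·A
    A ↦ BCA
    B ↦ A
    C ↦ CB
    D ↦ ABD

A->BCA, B->A, C->CB, D->ABD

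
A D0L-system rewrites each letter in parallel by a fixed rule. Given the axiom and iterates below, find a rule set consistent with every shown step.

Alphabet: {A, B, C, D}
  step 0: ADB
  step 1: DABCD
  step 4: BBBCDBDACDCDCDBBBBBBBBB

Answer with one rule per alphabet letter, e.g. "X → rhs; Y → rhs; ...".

  step 0 ⇒ step 1: ADB ⇒ DA·B·CD
    A ↦ DA
    B ↦ CD
    D ↦ B
    C ↦ BB  (constrained at step 1)

A->DA, B->CD, C->BB, D->B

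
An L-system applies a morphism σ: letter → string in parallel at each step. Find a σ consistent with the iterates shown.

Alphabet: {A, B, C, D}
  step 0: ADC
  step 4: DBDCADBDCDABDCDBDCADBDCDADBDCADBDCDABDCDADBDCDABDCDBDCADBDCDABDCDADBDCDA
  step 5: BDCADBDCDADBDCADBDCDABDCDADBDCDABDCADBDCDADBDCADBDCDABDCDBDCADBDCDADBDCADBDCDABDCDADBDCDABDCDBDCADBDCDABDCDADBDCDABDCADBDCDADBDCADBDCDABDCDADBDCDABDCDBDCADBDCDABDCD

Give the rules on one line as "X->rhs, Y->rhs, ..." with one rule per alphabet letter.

  step 4 ⇒ step 5: DBDCADBDCDABDCDBDCADBDCDADBDCADBDCDABDCDADBDCDABDCDBDCADBDCDABDCDADBDCDA ⇒ BDC·AD·BDC·DA·D·BDC·AD·BDC·DA·BDC·D·AD·BDC·DA·BDC·AD·BDC·DA·D·BDC·AD·BDC·DA·BDC·D·BDC·AD·BDC·DA·D·BDC·AD·BDC·DA·BDC·D·AD·BDC·DA·BDC·D·BDC·AD·BDC·DA·BDC·D·AD·BDC·DA·BDC·AD·BDC·DA·D·BDC·AD·BDC·DA·BDC·D·AD·BDC·DA·BDC·D·BDC·AD·BDC·DA·BDC·D
    A ↦ D
    B ↦ AD
    C ↦ DA
    D ↦ BDC

A->D, B->AD, C->DA, D->BDC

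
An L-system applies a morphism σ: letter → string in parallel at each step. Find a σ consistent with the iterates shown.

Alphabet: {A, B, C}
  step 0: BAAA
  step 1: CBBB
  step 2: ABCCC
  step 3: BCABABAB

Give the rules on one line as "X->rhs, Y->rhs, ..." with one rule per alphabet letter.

A->B, B->C, C->AB

  step 2 ⇒ step 3: ABCCC ⇒ B·C·AB·AB·AB
    A ↦ B
    B ↦ C
    C ↦ AB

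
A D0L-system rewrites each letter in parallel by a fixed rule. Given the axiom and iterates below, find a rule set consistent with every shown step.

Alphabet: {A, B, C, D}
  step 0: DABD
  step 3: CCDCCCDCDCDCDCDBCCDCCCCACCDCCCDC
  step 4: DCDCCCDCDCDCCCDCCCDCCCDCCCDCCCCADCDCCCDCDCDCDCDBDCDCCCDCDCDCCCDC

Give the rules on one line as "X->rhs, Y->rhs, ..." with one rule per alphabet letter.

A->DB, B->CA, C->DC, D->CC

  step 3 ⇒ step 4: CCDCCCDCDCDCDCDBCCDCCCCACCDCCCDC ⇒ DC·DC·CC·DC·DC·DC·CC·DC·CC·DC·CC·DC·CC·DC·CC·CA·DC·DC·CC·DC·DC·DC·DC·DB·DC·DC·CC·DC·DC·DC·CC·DC
    A ↦ DB
    B ↦ CA
    C ↦ DC
    D ↦ CC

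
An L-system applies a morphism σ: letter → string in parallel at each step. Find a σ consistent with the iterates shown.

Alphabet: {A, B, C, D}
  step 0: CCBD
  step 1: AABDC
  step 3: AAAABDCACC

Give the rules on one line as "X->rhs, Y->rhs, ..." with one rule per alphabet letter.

A->CC, B->BD, C->A, D->C

  step 0 ⇒ step 1: CCBD ⇒ A·A·BD·C
    B ↦ BD
    C ↦ A
    D ↦ C
    A ↦ CC  (constrained at step 1)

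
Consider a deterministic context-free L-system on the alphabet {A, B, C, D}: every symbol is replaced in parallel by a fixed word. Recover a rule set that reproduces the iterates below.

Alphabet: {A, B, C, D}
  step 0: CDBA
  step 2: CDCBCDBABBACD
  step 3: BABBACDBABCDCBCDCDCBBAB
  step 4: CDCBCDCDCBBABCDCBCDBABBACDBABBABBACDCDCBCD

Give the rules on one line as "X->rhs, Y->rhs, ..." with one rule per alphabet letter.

  step 3 ⇒ step 4: BABBACDBABCDCBCDCDCBBAB ⇒ CD·CB·CD·CD·CB·BA·B·CD·CB·CD·BA·B·BA·CD·BA·B·BA·B·BA·CD·CD·CB·CD
    A ↦ CB
    B ↦ CD
    C ↦ BA
    D ↦ B

A->CB, B->CD, C->BA, D->B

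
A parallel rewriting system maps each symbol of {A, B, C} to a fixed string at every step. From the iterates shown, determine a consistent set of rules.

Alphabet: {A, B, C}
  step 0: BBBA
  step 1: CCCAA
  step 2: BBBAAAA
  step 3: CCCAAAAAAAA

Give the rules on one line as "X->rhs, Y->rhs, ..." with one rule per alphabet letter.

A->AA, B->C, C->B

  step 2 ⇒ step 3: BBBAAAA ⇒ C·C·C·AA·AA·AA·AA
    A ↦ AA
    B ↦ C
  step 1 ⇒ step 2: CCCAA ⇒ B·B·B·AA·AA
    C ↦ B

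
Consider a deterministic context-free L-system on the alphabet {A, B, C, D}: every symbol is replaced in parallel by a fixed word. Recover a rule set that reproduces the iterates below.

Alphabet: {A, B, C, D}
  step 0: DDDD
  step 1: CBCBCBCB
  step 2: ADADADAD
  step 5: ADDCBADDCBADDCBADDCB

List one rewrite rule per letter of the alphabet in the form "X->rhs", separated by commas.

  step 1 ⇒ step 2: CBCBCBCB ⇒ A·D·A·D·A·D·A·D
    B ↦ D
    C ↦ A
    A ↦ D  (constrained at step 2)
  step 0 ⇒ step 1: DDDD ⇒ CB·CB·CB·CB
    D ↦ CB

A->D, B->D, C->A, D->CB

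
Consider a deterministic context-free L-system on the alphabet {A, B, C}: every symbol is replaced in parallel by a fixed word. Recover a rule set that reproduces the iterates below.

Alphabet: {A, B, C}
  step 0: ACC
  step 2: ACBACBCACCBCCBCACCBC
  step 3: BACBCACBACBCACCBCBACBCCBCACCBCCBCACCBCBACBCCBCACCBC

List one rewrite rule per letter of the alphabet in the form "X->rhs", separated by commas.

A->BA, B->AC, C->CBC

  step 2 ⇒ step 3: ACBACBCACCBCCBCACCBC ⇒ BA·CBC·AC·BA·CBC·AC·CBC·BA·CBC·CBC·AC·CBC·CBC·AC·CBC·BA·CBC·CBC·AC·CBC
    A ↦ BA
    B ↦ AC
    C ↦ CBC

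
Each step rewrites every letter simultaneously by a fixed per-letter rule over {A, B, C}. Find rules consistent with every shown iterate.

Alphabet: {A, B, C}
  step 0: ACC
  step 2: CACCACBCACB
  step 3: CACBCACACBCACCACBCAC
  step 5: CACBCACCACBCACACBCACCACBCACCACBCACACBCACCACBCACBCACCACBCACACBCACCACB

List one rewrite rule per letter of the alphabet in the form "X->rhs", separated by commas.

  step 2 ⇒ step 3: CACCACBCACB ⇒ CA·CB·CA·CA·CB·CA·C·CA·CB·CA·C
    A ↦ CB
    B ↦ C
    C ↦ CA

A->CB, B->C, C->CA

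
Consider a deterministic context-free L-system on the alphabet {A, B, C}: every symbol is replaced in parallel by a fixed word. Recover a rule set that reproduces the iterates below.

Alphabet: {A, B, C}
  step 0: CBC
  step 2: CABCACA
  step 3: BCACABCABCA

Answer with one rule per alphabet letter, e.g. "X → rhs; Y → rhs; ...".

A->CA, B->CA, C->B

  step 2 ⇒ step 3: CABCACA ⇒ B·CA·CA·B·CA·B·CA
    A ↦ CA
    B ↦ CA
    C ↦ B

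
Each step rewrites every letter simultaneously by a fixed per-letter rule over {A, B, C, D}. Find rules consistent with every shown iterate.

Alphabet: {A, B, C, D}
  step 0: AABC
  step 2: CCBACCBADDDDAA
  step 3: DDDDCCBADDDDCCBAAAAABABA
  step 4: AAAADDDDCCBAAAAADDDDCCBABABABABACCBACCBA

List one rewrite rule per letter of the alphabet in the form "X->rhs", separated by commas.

  step 3 ⇒ step 4: DDDDCCBADDDDCCBAAAAABABA ⇒ A·A·A·A·DD·DD·CC·BA·A·A·A·A·DD·DD·CC·BA·BA·BA·BA·BA·CC·BA·CC·BA
    A ↦ BA
    B ↦ CC
    C ↦ DD
    D ↦ A

A->BA, B->CC, C->DD, D->A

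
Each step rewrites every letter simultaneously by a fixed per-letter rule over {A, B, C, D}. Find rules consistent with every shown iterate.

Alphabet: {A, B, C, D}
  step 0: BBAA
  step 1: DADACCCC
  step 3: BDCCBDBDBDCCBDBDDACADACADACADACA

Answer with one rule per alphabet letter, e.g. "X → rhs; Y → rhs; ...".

  step 0 ⇒ step 1: BBAA ⇒ DA·DA·CC·CC
    A ↦ CC
    B ↦ DA
    C ↦ BD  (constrained at step 1)
    D ↦ CA  (constrained at step 1)

A->CC, B->DA, C->BD, D->CA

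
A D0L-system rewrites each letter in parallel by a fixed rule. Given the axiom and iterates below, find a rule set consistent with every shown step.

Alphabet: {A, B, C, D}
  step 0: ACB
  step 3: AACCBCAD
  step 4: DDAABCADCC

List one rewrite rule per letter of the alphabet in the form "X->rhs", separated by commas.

A->D, B->BC, C->A, D->CC

  step 3 ⇒ step 4: AACCBCAD ⇒ D·D·A·A·BC·A·D·CC
    A ↦ D
    B ↦ BC
    C ↦ A
    D ↦ CC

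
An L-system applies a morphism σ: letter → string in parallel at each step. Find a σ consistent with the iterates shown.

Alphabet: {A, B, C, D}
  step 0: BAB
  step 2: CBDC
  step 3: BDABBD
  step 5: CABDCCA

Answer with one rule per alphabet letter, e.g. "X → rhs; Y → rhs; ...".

  step 2 ⇒ step 3: CBDC ⇒ BD·A·B·BD
    B ↦ A
    C ↦ BD
    D ↦ B
    A ↦ C  (constrained at step 0)

A->C, B->A, C->BD, D->B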